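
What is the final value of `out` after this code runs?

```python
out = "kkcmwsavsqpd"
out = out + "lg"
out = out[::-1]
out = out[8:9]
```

+ 'lg' → 'kkcmwsavsqpdlg'
reverse → 'gldpqsvaswmckk'
slice [8:9] → 's'

's'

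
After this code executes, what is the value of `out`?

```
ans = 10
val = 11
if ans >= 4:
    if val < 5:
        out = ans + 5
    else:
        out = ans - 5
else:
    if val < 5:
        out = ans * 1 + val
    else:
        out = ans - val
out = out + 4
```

9

ans=10, val=11
ans >= 4 is True; val < 5 is False
→ out = ans - 5 = 5
out = 5+4 = 9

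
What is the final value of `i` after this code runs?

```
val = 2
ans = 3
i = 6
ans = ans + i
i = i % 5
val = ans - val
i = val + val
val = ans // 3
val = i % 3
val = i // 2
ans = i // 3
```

ans = 3+6 = 9
i = 6%5 = 1
val = 9-2 = 7
i = 7+7 = 14
val = 9//3 = 3
val = 14%3 = 2
val = 14//2 = 7
ans = 14//3 = 4

14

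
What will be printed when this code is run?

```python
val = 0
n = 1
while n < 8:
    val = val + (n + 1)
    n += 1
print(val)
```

35

n=1: val = 0+2 = 2
n=2: val = 2+3 = 5
n=3: val = 5+4 = 9
n=4: val = 9+5 = 14
n=5: val = 14+6 = 20
n=6: val = 20+7 = 27
n=7: val = 27+8 = 35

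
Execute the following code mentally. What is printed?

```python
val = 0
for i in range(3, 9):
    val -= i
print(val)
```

i=3: val = 0-3 = -3
i=4: val = (-3)-4 = -7
i=5: val = (-7)-5 = -12
i=6: val = (-12)-6 = -18
i=7: val = (-18)-7 = -25
i=8: val = (-25)-8 = -33

-33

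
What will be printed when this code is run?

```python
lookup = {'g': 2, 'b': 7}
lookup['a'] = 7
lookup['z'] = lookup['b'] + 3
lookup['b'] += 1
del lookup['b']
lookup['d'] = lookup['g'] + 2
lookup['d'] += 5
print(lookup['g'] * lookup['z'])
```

20

lookup['a'] = 7 → {'g': 2, 'b': 7, 'a': 7}
lookup['z'] = lookup['b']+3 = 10 → {'g': 2, 'b': 7, 'a': 7, 'z': 10}
lookup['b'] = 7+1 = 8 → {'g': 2, 'b': 8, 'a': 7, 'z': 10}
del 'b' → {'g': 2, 'a': 7, 'z': 10}
lookup['d'] = lookup['g']+2 = 4 → {'g': 2, 'a': 7, 'z': 10, 'd': 4}
lookup['d'] = 4+5 = 9 → {'g': 2, 'a': 7, 'z': 10, 'd': 9}
lookup['g']*lookup['z'] = 2*10 = 20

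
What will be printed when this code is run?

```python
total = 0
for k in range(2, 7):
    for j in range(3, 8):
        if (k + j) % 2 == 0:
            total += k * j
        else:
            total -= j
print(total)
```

175

k=2,j=3: odd sum, total = 0-3 = -3
k=2,j=4: even sum, total = (-3)+8 = 5
k=2,j=5: odd sum, total = 5-5 = 0
k=2,j=6: even sum, total = 0+12 = 12
k=2,j=7: odd sum, total = 12-7 = 5
k=3,j=3: even sum, total = 5+9 = 14
k=3,j=4: odd sum, total = 14-4 = 10
k=3,j=5: even sum, total = 10+15 = 25
k=3,j=6: odd sum, total = 25-6 = 19
k=3,j=7: even sum, total = 19+21 = 40
k=4,j=3: odd sum, total = 40-3 = 37
k=4,j=4: even sum, total = 37+16 = 53
k=4,j=5: odd sum, total = 53-5 = 48
k=4,j=6: even sum, total = 48+24 = 72
k=4,j=7: odd sum, total = 72-7 = 65
k=5,j=3: even sum, total = 65+15 = 80
k=5,j=4: odd sum, total = 80-4 = 76
k=5,j=5: even sum, total = 76+25 = 101
k=5,j=6: odd sum, total = 101-6 = 95
k=5,j=7: even sum, total = 95+35 = 130
k=6,j=3: odd sum, total = 130-3 = 127
k=6,j=4: even sum, total = 127+24 = 151
k=6,j=5: odd sum, total = 151-5 = 146
k=6,j=6: even sum, total = 146+36 = 182
k=6,j=7: odd sum, total = 182-7 = 175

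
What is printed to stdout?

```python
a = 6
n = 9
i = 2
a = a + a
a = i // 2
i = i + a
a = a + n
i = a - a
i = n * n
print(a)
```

10

a = 6+6 = 12
a = 2//2 = 1
i = 2+1 = 3
a = 1+9 = 10
i = 10-10 = 0
i = 9*9 = 81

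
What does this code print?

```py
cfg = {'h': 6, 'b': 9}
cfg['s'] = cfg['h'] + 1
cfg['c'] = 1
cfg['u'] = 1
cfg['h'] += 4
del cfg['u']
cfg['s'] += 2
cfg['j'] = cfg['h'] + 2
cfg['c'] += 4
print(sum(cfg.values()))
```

45

cfg['s'] = cfg['h']+1 = 7 → {'h': 6, 'b': 9, 's': 7}
cfg['c'] = 1 → {'h': 6, 'b': 9, 's': 7, 'c': 1}
cfg['u'] = 1 → {'h': 6, 'b': 9, 's': 7, 'c': 1, 'u': 1}
cfg['h'] = 6+4 = 10 → {'h': 10, 'b': 9, 's': 7, 'c': 1, 'u': 1}
del 'u' → {'h': 10, 'b': 9, 's': 7, 'c': 1}
cfg['s'] = 7+2 = 9 → {'h': 10, 'b': 9, 's': 9, 'c': 1}
cfg['j'] = cfg['h']+2 = 12 → {'h': 10, 'b': 9, 's': 9, 'c': 1, 'j': 12}
cfg['c'] = 1+4 = 5 → {'h': 10, 'b': 9, 's': 9, 'c': 5, 'j': 12}
sum of values = 45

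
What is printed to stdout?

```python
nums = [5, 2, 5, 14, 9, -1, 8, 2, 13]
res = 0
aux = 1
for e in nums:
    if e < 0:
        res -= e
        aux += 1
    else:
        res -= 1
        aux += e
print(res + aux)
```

e=5: not <0, res = 0-1 = -1; aux=6
e=2: not <0, res = (-1)-1 = -2; aux=8
e=5: not <0, res = (-2)-1 = -3; aux=13
e=14: not <0, res = (-3)-1 = -4; aux=27
e=9: not <0, res = (-4)-1 = -5; aux=36
e=-1: <0, res = (-5)-(-1) = -4; aux=37
e=8: not <0, res = (-4)-1 = -5; aux=45
e=2: not <0, res = (-5)-1 = -6; aux=47
e=13: not <0, res = (-6)-1 = -7; aux=60
res+aux = (-7)+60 = 53

53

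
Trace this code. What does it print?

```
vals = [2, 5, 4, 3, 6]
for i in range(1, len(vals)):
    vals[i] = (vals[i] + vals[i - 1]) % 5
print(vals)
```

[2, 2, 1, 4, 0]

i=1: vals[1] = (5+2)%5 = 2 → [2, 2, 4, 3, 6]
i=2: vals[2] = (4+2)%5 = 1 → [2, 2, 1, 3, 6]
i=3: vals[3] = (3+1)%5 = 4 → [2, 2, 1, 4, 6]
i=4: vals[4] = (6+4)%5 = 0 → [2, 2, 1, 4, 0]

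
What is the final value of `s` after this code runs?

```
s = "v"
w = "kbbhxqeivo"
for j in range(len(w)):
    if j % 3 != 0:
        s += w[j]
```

j=0: skip
j=1: add 'b' → 'vb'
j=2: add 'b' → 'vbb'
j=3: skip
j=4: add 'x' → 'vbbx'
j=5: add 'q' → 'vbbxq'
j=6: skip
j=7: add 'i' → 'vbbxqi'
j=8: add 'v' → 'vbbxqiv'
j=9: skip

'vbbxqiv'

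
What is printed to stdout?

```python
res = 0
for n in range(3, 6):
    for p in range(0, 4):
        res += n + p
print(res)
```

n=3,p=0: res = 0+3 = 3
n=3,p=1: res = 3+4 = 7
n=3,p=2: res = 7+5 = 12
n=3,p=3: res = 12+6 = 18
n=4,p=0: res = 18+4 = 22
n=4,p=1: res = 22+5 = 27
n=4,p=2: res = 27+6 = 33
n=4,p=3: res = 33+7 = 40
n=5,p=0: res = 40+5 = 45
n=5,p=1: res = 45+6 = 51
n=5,p=2: res = 51+7 = 58
n=5,p=3: res = 58+8 = 66

66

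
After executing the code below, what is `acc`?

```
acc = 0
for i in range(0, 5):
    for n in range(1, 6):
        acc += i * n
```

150

i=0,n=1: acc = 0+0 = 0
i=0,n=2: acc = 0+0 = 0
i=0,n=3: acc = 0+0 = 0
i=0,n=4: acc = 0+0 = 0
i=0,n=5: acc = 0+0 = 0
i=1,n=1: acc = 0+1 = 1
i=1,n=2: acc = 1+2 = 3
i=1,n=3: acc = 3+3 = 6
i=1,n=4: acc = 6+4 = 10
i=1,n=5: acc = 10+5 = 15
i=2,n=1: acc = 15+2 = 17
i=2,n=2: acc = 17+4 = 21
i=2,n=3: acc = 21+6 = 27
i=2,n=4: acc = 27+8 = 35
i=2,n=5: acc = 35+10 = 45
i=3,n=1: acc = 45+3 = 48
i=3,n=2: acc = 48+6 = 54
i=3,n=3: acc = 54+9 = 63
i=3,n=4: acc = 63+12 = 75
i=3,n=5: acc = 75+15 = 90
i=4,n=1: acc = 90+4 = 94
i=4,n=2: acc = 94+8 = 102
i=4,n=3: acc = 102+12 = 114
i=4,n=4: acc = 114+16 = 130
i=4,n=5: acc = 130+20 = 150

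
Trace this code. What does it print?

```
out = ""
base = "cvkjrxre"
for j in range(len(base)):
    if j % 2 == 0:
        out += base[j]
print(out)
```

ckrr

j=0: add 'c' → 'c'
j=1: skip
j=2: add 'k' → 'ck'
j=3: skip
j=4: add 'r' → 'ckr'
j=5: skip
j=6: add 'r' → 'ckrr'
j=7: skip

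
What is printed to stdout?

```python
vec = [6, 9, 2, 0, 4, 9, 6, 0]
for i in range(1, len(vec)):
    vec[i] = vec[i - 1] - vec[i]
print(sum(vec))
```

-82

i=1: vec[1] = 6-9 = -3 → [6, -3, 2, 0, 4, 9, 6, 0]
i=2: vec[2] = (-3)-2 = -5 → [6, -3, -5, 0, 4, 9, 6, 0]
i=3: vec[3] = (-5)-0 = -5 → [6, -3, -5, -5, 4, 9, 6, 0]
i=4: vec[4] = (-5)-4 = -9 → [6, -3, -5, -5, -9, 9, 6, 0]
i=5: vec[5] = (-9)-9 = -18 → [6, -3, -5, -5, -9, -18, 6, 0]
i=6: vec[6] = (-18)-6 = -24 → [6, -3, -5, -5, -9, -18, -24, 0]
i=7: vec[7] = (-24)-0 = -24 → [6, -3, -5, -5, -9, -18, -24, -24]
sum = -82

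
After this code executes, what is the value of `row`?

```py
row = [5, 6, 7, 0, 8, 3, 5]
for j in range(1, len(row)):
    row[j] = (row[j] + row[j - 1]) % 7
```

[5, 4, 4, 4, 5, 1, 6]

j=1: row[1] = (6+5)%7 = 4 → [5, 4, 7, 0, 8, 3, 5]
j=2: row[2] = (7+4)%7 = 4 → [5, 4, 4, 0, 8, 3, 5]
j=3: row[3] = (0+4)%7 = 4 → [5, 4, 4, 4, 8, 3, 5]
j=4: row[4] = (8+4)%7 = 5 → [5, 4, 4, 4, 5, 3, 5]
j=5: row[5] = (3+5)%7 = 1 → [5, 4, 4, 4, 5, 1, 5]
j=6: row[6] = (5+1)%7 = 6 → [5, 4, 4, 4, 5, 1, 6]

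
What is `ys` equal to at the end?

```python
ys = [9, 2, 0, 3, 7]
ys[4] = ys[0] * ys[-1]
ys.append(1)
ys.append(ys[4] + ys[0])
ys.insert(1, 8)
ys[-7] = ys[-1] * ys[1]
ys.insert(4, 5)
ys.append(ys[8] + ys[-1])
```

[9, 576, 2, 0, 5, 3, 63, 1, 72, 144]

ys[4] = ys[0]*ys[-1] = 9*7 = 63 → [9, 2, 0, 3, 63]
append 1 → [9, 2, 0, 3, 63, 1]
append ys[4]+ys[0] = 63+9 = 72 → [9, 2, 0, 3, 63, 1, 72]
insert 8 at 1 → [9, 8, 2, 0, 3, 63, 1, 72]
ys[-7] = ys[-1]*ys[1] = 72*8 = 576 → [9, 576, 2, 0, 3, 63, 1, 72]
insert 5 at 4 → [9, 576, 2, 0, 5, 3, 63, 1, 72]
append ys[8]+ys[-1] = 72+72 = 144 → [9, 576, 2, 0, 5, 3, 63, 1, 72, 144]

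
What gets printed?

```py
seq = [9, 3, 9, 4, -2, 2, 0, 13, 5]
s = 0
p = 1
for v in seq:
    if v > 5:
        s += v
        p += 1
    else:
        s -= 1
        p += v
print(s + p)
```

v=9: >5, s = 0+9 = 9; p=2
v=3: not >5, s = 9-1 = 8; p=5
v=9: >5, s = 8+9 = 17; p=6
v=4: not >5, s = 17-1 = 16; p=10
v=-2: not >5, s = 16-1 = 15; p=8
v=2: not >5, s = 15-1 = 14; p=10
v=0: not >5, s = 14-1 = 13; p=10
v=13: >5, s = 13+13 = 26; p=11
v=5: not >5, s = 26-1 = 25; p=16
s+p = 25+16 = 41

41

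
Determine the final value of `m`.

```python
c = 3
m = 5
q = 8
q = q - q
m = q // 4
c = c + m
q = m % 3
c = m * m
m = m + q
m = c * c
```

0

q = 8-8 = 0
m = 0//4 = 0
c = 3+0 = 3
q = 0%3 = 0
c = 0*0 = 0
m = 0+0 = 0
m = 0*0 = 0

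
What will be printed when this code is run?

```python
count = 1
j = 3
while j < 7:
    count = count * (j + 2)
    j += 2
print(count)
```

j=3: count = 1*5 = 5
j=5: count = 5*7 = 35

35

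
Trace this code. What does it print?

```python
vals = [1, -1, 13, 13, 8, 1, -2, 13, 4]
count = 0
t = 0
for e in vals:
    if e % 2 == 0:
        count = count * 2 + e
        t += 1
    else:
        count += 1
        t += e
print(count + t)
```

113

e=1: not even, count = 0+1 = 1; t=1
e=-1: not even, count = 1+1 = 2; t=0
e=13: not even, count = 2+1 = 3; t=13
e=13: not even, count = 3+1 = 4; t=26
e=8: even, count = 4*2+8 = 16; t=27
e=1: not even, count = 16+1 = 17; t=28
e=-2: even, count = 17*2+(-2) = 32; t=29
e=13: not even, count = 32+1 = 33; t=42
e=4: even, count = 33*2+4 = 70; t=43
count+t = 70+43 = 113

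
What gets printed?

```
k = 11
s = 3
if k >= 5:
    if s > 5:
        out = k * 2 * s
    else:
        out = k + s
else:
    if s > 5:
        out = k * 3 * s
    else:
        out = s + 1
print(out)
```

14

k=11, s=3
k >= 5 is True; s > 5 is False
→ out = k + s = 14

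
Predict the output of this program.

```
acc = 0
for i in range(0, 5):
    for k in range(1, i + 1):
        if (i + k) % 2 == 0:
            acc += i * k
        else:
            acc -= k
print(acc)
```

34

i=1,k=1: even sum, acc = 0+1 = 1
i=2,k=1: odd sum, acc = 1-1 = 0
i=2,k=2: even sum, acc = 0+4 = 4
i=3,k=1: even sum, acc = 4+3 = 7
i=3,k=2: odd sum, acc = 7-2 = 5
i=3,k=3: even sum, acc = 5+9 = 14
i=4,k=1: odd sum, acc = 14-1 = 13
i=4,k=2: even sum, acc = 13+8 = 21
i=4,k=3: odd sum, acc = 21-3 = 18
i=4,k=4: even sum, acc = 18+16 = 34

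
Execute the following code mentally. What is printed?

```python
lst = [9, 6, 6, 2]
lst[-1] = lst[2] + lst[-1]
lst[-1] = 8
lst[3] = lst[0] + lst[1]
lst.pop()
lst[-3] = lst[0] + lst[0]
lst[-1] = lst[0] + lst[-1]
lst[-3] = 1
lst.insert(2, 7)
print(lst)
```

[1, 6, 7, 24]

lst[-1] = lst[2]+lst[-1] = 6+2 = 8 → [9, 6, 6, 8]
lst[-1] = 8 → [9, 6, 6, 8]
lst[3] = lst[0]+lst[1] = 9+6 = 15 → [9, 6, 6, 15]
pop() removes 15 → [9, 6, 6]
lst[-3] = lst[0]+lst[0] = 9+9 = 18 → [18, 6, 6]
lst[-1] = lst[0]+lst[-1] = 18+6 = 24 → [18, 6, 24]
lst[-3] = 1 → [1, 6, 24]
insert 7 at 2 → [1, 6, 7, 24]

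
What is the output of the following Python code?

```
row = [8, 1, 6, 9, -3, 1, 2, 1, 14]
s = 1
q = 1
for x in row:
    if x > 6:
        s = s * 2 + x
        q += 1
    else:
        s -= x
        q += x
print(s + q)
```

54

x=8: >6, s = 1*2+8 = 10; q=2
x=1: not >6, s = 10-1 = 9; q=3
x=6: not >6, s = 9-6 = 3; q=9
x=9: >6, s = 3*2+9 = 15; q=10
x=-3: not >6, s = 15-(-3) = 18; q=7
x=1: not >6, s = 18-1 = 17; q=8
x=2: not >6, s = 17-2 = 15; q=10
x=1: not >6, s = 15-1 = 14; q=11
x=14: >6, s = 14*2+14 = 42; q=12
s+q = 42+12 = 54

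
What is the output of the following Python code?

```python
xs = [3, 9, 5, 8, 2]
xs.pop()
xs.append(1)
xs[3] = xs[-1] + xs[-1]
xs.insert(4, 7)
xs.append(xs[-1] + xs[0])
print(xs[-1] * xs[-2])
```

pop() removes 2 → [3, 9, 5, 8]
append 1 → [3, 9, 5, 8, 1]
xs[3] = xs[-1]+xs[-1] = 1+1 = 2 → [3, 9, 5, 2, 1]
insert 7 at 4 → [3, 9, 5, 2, 7, 1]
append xs[-1]+xs[0] = 1+3 = 4 → [3, 9, 5, 2, 7, 1, 4]
xs[-1]*xs[-2] = 4*1 = 4

4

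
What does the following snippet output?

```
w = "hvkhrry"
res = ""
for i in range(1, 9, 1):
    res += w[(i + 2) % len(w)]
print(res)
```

i=1: add w[3]='h' → 'h'
i=2: add w[4]='r' → 'hr'
i=3: add w[5]='r' → 'hrr'
i=4: add w[6]='y' → 'hrry'
i=5: add w[0]='h' → 'hrryh'
i=6: add w[1]='v' → 'hrryhv'
i=7: add w[2]='k' → 'hrryhvk'
i=8: add w[3]='h' → 'hrryhvkh'

hrryhvkh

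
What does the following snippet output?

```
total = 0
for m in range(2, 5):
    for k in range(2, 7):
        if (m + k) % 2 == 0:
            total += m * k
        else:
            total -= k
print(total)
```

68

m=2,k=2: even sum, total = 0+4 = 4
m=2,k=3: odd sum, total = 4-3 = 1
m=2,k=4: even sum, total = 1+8 = 9
m=2,k=5: odd sum, total = 9-5 = 4
m=2,k=6: even sum, total = 4+12 = 16
m=3,k=2: odd sum, total = 16-2 = 14
m=3,k=3: even sum, total = 14+9 = 23
m=3,k=4: odd sum, total = 23-4 = 19
m=3,k=5: even sum, total = 19+15 = 34
m=3,k=6: odd sum, total = 34-6 = 28
m=4,k=2: even sum, total = 28+8 = 36
m=4,k=3: odd sum, total = 36-3 = 33
m=4,k=4: even sum, total = 33+16 = 49
m=4,k=5: odd sum, total = 49-5 = 44
m=4,k=6: even sum, total = 44+24 = 68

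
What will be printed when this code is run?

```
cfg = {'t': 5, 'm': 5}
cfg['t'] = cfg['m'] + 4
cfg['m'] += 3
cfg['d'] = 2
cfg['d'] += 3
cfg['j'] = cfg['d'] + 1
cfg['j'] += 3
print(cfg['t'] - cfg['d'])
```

cfg['t'] = cfg['m']+4 = 9 → {'t': 9, 'm': 5}
cfg['m'] = 5+3 = 8 → {'t': 9, 'm': 8}
cfg['d'] = 2 → {'t': 9, 'm': 8, 'd': 2}
cfg['d'] = 2+3 = 5 → {'t': 9, 'm': 8, 'd': 5}
cfg['j'] = cfg['d']+1 = 6 → {'t': 9, 'm': 8, 'd': 5, 'j': 6}
cfg['j'] = 6+3 = 9 → {'t': 9, 'm': 8, 'd': 5, 'j': 9}
cfg['t']-cfg['d'] = 9-5 = 4

4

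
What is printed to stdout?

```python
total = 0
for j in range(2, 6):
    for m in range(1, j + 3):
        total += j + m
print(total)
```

156

j=2,m=1: total = 0+3 = 3
j=2,m=2: total = 3+4 = 7
j=2,m=3: total = 7+5 = 12
j=2,m=4: total = 12+6 = 18
j=3,m=1: total = 18+4 = 22
j=3,m=2: total = 22+5 = 27
j=3,m=3: total = 27+6 = 33
j=3,m=4: total = 33+7 = 40
j=3,m=5: total = 40+8 = 48
j=4,m=1: total = 48+5 = 53
j=4,m=2: total = 53+6 = 59
j=4,m=3: total = 59+7 = 66
j=4,m=4: total = 66+8 = 74
j=4,m=5: total = 74+9 = 83
j=4,m=6: total = 83+10 = 93
j=5,m=1: total = 93+6 = 99
j=5,m=2: total = 99+7 = 106
j=5,m=3: total = 106+8 = 114
j=5,m=4: total = 114+9 = 123
j=5,m=5: total = 123+10 = 133
j=5,m=6: total = 133+11 = 144
j=5,m=7: total = 144+12 = 156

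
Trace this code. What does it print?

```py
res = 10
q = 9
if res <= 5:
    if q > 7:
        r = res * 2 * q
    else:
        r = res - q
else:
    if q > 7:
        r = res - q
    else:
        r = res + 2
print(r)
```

1

res=10, q=9
res <= 5 is False; q > 7 is True
→ r = res - q = 1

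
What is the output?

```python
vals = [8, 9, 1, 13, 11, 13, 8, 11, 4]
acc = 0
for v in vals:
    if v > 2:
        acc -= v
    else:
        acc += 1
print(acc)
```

v=8: >2, acc = 0-8 = -8
v=9: >2, acc = (-8)-9 = -17
v=1: not >2, acc = (-17)+1 = -16
v=13: >2, acc = (-16)-13 = -29
v=11: >2, acc = (-29)-11 = -40
v=13: >2, acc = (-40)-13 = -53
v=8: >2, acc = (-53)-8 = -61
v=11: >2, acc = (-61)-11 = -72
v=4: >2, acc = (-72)-4 = -76

-76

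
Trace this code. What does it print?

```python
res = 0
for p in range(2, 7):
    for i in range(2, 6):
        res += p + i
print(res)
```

150

p=2,i=2: res = 0+4 = 4
p=2,i=3: res = 4+5 = 9
p=2,i=4: res = 9+6 = 15
p=2,i=5: res = 15+7 = 22
p=3,i=2: res = 22+5 = 27
p=3,i=3: res = 27+6 = 33
p=3,i=4: res = 33+7 = 40
p=3,i=5: res = 40+8 = 48
p=4,i=2: res = 48+6 = 54
p=4,i=3: res = 54+7 = 61
p=4,i=4: res = 61+8 = 69
p=4,i=5: res = 69+9 = 78
p=5,i=2: res = 78+7 = 85
p=5,i=3: res = 85+8 = 93
p=5,i=4: res = 93+9 = 102
p=5,i=5: res = 102+10 = 112
p=6,i=2: res = 112+8 = 120
p=6,i=3: res = 120+9 = 129
p=6,i=4: res = 129+10 = 139
p=6,i=5: res = 139+11 = 150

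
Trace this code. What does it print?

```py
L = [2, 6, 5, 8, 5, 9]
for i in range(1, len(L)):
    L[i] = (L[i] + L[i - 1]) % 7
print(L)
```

i=1: L[1] = (6+2)%7 = 1 → [2, 1, 5, 8, 5, 9]
i=2: L[2] = (5+1)%7 = 6 → [2, 1, 6, 8, 5, 9]
i=3: L[3] = (8+6)%7 = 0 → [2, 1, 6, 0, 5, 9]
i=4: L[4] = (5+0)%7 = 5 → [2, 1, 6, 0, 5, 9]
i=5: L[5] = (9+5)%7 = 0 → [2, 1, 6, 0, 5, 0]

[2, 1, 6, 0, 5, 0]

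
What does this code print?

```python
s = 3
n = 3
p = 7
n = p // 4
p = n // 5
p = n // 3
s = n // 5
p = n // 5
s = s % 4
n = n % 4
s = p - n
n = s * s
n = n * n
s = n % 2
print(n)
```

n = 7//4 = 1
p = 1//5 = 0
p = 1//3 = 0
s = 1//5 = 0
p = 1//5 = 0
s = 0%4 = 0
n = 1%4 = 1
s = 0-1 = -1
n = (-1)*(-1) = 1
n = 1*1 = 1
s = 1%2 = 1

1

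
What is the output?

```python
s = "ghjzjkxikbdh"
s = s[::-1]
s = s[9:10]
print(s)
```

reverse → 'hdbkixkjzjhg'
slice [9:10] → 'j'

j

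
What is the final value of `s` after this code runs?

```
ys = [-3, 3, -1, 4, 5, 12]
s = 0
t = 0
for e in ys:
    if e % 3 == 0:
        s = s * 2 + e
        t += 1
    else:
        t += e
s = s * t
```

66

e=-3: %3==0, s = 0*2+(-3) = -3; t=1
e=3: %3==0, s = (-3)*2+3 = -3; t=2
e=-1: not %3==0; t=1
e=4: not %3==0; t=5
e=5: not %3==0; t=10
e=12: %3==0, s = (-3)*2+12 = 6; t=11
s*t = 6*11 = 66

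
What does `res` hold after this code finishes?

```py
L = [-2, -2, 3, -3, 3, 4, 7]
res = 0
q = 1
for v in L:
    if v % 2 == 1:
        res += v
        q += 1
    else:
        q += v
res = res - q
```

5

v=-2: not odd; q=-1
v=-2: not odd; q=-3
v=3: odd, res = 0+3 = 3; q=-2
v=-3: odd, res = 3+(-3) = 0; q=-1
v=3: odd, res = 0+3 = 3; q=0
v=4: not odd; q=4
v=7: odd, res = 3+7 = 10; q=5
res-q = 10-5 = 5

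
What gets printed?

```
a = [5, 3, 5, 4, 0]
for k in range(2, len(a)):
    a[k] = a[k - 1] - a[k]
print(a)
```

k=2: a[2] = 3-5 = -2 → [5, 3, -2, 4, 0]
k=3: a[3] = (-2)-4 = -6 → [5, 3, -2, -6, 0]
k=4: a[4] = (-6)-0 = -6 → [5, 3, -2, -6, -6]

[5, 3, -2, -6, -6]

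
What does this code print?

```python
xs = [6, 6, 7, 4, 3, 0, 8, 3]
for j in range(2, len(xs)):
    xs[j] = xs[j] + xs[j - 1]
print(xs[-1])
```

31

j=2: xs[2] = 7+6 = 13 → [6, 6, 13, 4, 3, 0, 8, 3]
j=3: xs[3] = 4+13 = 17 → [6, 6, 13, 17, 3, 0, 8, 3]
j=4: xs[4] = 3+17 = 20 → [6, 6, 13, 17, 20, 0, 8, 3]
j=5: xs[5] = 0+20 = 20 → [6, 6, 13, 17, 20, 20, 8, 3]
j=6: xs[6] = 8+20 = 28 → [6, 6, 13, 17, 20, 20, 28, 3]
j=7: xs[7] = 3+28 = 31 → [6, 6, 13, 17, 20, 20, 28, 31]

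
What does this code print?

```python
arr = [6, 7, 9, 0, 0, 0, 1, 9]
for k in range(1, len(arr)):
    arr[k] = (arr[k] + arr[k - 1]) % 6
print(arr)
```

k=1: arr[1] = (7+6)%6 = 1 → [6, 1, 9, 0, 0, 0, 1, 9]
k=2: arr[2] = (9+1)%6 = 4 → [6, 1, 4, 0, 0, 0, 1, 9]
k=3: arr[3] = (0+4)%6 = 4 → [6, 1, 4, 4, 0, 0, 1, 9]
k=4: arr[4] = (0+4)%6 = 4 → [6, 1, 4, 4, 4, 0, 1, 9]
k=5: arr[5] = (0+4)%6 = 4 → [6, 1, 4, 4, 4, 4, 1, 9]
k=6: arr[6] = (1+4)%6 = 5 → [6, 1, 4, 4, 4, 4, 5, 9]
k=7: arr[7] = (9+5)%6 = 2 → [6, 1, 4, 4, 4, 4, 5, 2]

[6, 1, 4, 4, 4, 4, 5, 2]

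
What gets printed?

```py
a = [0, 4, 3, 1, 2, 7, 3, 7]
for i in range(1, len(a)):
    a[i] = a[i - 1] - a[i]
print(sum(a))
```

-93

i=1: a[1] = 0-4 = -4 → [0, -4, 3, 1, 2, 7, 3, 7]
i=2: a[2] = (-4)-3 = -7 → [0, -4, -7, 1, 2, 7, 3, 7]
i=3: a[3] = (-7)-1 = -8 → [0, -4, -7, -8, 2, 7, 3, 7]
i=4: a[4] = (-8)-2 = -10 → [0, -4, -7, -8, -10, 7, 3, 7]
i=5: a[5] = (-10)-7 = -17 → [0, -4, -7, -8, -10, -17, 3, 7]
i=6: a[6] = (-17)-3 = -20 → [0, -4, -7, -8, -10, -17, -20, 7]
i=7: a[7] = (-20)-7 = -27 → [0, -4, -7, -8, -10, -17, -20, -27]
sum = -93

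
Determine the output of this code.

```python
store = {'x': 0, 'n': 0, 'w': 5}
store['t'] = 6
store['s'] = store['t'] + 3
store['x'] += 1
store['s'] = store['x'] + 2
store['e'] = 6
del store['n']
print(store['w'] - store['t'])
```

store['t'] = 6 → {'x': 0, 'n': 0, 'w': 5, 't': 6}
store['s'] = store['t']+3 = 9 → {'x': 0, 'n': 0, 'w': 5, 't': 6, 's': 9}
store['x'] = 0+1 = 1 → {'x': 1, 'n': 0, 'w': 5, 't': 6, 's': 9}
store['s'] = store['x']+2 = 3 → {'x': 1, 'n': 0, 'w': 5, 't': 6, 's': 3}
store['e'] = 6 → {'x': 1, 'n': 0, 'w': 5, 't': 6, 's': 3, 'e': 6}
del 'n' → {'x': 1, 'w': 5, 't': 6, 's': 3, 'e': 6}
store['w']-store['t'] = 5-6 = -1

-1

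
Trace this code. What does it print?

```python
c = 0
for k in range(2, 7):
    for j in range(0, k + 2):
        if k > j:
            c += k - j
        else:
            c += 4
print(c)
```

k=2,j=0: 2>0, c = 0+2 = 2
k=2,j=1: 2>1, c = 2+1 = 3
k=2,j=2: not 2>2, c = 3+4 = 7
k=2,j=3: not 2>3, c = 7+4 = 11
k=3,j=0: 3>0, c = 11+3 = 14
k=3,j=1: 3>1, c = 14+2 = 16
k=3,j=2: 3>2, c = 16+1 = 17
k=3,j=3: not 3>3, c = 17+4 = 21
k=3,j=4: not 3>4, c = 21+4 = 25
k=4,j=0: 4>0, c = 25+4 = 29
k=4,j=1: 4>1, c = 29+3 = 32
k=4,j=2: 4>2, c = 32+2 = 34
k=4,j=3: 4>3, c = 34+1 = 35
k=4,j=4: not 4>4, c = 35+4 = 39
k=4,j=5: not 4>5, c = 39+4 = 43
k=5,j=0: 5>0, c = 43+5 = 48
k=5,j=1: 5>1, c = 48+4 = 52
k=5,j=2: 5>2, c = 52+3 = 55
k=5,j=3: 5>3, c = 55+2 = 57
k=5,j=4: 5>4, c = 57+1 = 58
k=5,j=5: not 5>5, c = 58+4 = 62
k=5,j=6: not 5>6, c = 62+4 = 66
k=6,j=0: 6>0, c = 66+6 = 72
k=6,j=1: 6>1, c = 72+5 = 77
k=6,j=2: 6>2, c = 77+4 = 81
k=6,j=3: 6>3, c = 81+3 = 84
k=6,j=4: 6>4, c = 84+2 = 86
k=6,j=5: 6>5, c = 86+1 = 87
k=6,j=6: not 6>6, c = 87+4 = 91
k=6,j=7: not 6>7, c = 91+4 = 95

95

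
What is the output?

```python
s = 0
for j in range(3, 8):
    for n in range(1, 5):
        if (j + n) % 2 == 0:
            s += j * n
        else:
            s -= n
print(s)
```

94

j=3,n=1: even sum, s = 0+3 = 3
j=3,n=2: odd sum, s = 3-2 = 1
j=3,n=3: even sum, s = 1+9 = 10
j=3,n=4: odd sum, s = 10-4 = 6
j=4,n=1: odd sum, s = 6-1 = 5
j=4,n=2: even sum, s = 5+8 = 13
j=4,n=3: odd sum, s = 13-3 = 10
j=4,n=4: even sum, s = 10+16 = 26
j=5,n=1: even sum, s = 26+5 = 31
j=5,n=2: odd sum, s = 31-2 = 29
j=5,n=3: even sum, s = 29+15 = 44
j=5,n=4: odd sum, s = 44-4 = 40
j=6,n=1: odd sum, s = 40-1 = 39
j=6,n=2: even sum, s = 39+12 = 51
j=6,n=3: odd sum, s = 51-3 = 48
j=6,n=4: even sum, s = 48+24 = 72
j=7,n=1: even sum, s = 72+7 = 79
j=7,n=2: odd sum, s = 79-2 = 77
j=7,n=3: even sum, s = 77+21 = 98
j=7,n=4: odd sum, s = 98-4 = 94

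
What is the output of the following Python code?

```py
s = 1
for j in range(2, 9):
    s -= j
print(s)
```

j=2: s = 1-2 = -1
j=3: s = (-1)-3 = -4
j=4: s = (-4)-4 = -8
j=5: s = (-8)-5 = -13
j=6: s = (-13)-6 = -19
j=7: s = (-19)-7 = -26
j=8: s = (-26)-8 = -34

-34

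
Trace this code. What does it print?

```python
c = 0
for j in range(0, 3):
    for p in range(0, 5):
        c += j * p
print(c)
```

30

j=0,p=0: c = 0+0 = 0
j=0,p=1: c = 0+0 = 0
j=0,p=2: c = 0+0 = 0
j=0,p=3: c = 0+0 = 0
j=0,p=4: c = 0+0 = 0
j=1,p=0: c = 0+0 = 0
j=1,p=1: c = 0+1 = 1
j=1,p=2: c = 1+2 = 3
j=1,p=3: c = 3+3 = 6
j=1,p=4: c = 6+4 = 10
j=2,p=0: c = 10+0 = 10
j=2,p=1: c = 10+2 = 12
j=2,p=2: c = 12+4 = 16
j=2,p=3: c = 16+6 = 22
j=2,p=4: c = 22+8 = 30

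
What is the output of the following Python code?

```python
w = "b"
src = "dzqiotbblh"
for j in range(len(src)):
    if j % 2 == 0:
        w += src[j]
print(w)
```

j=0: add 'd' → 'bd'
j=1: skip
j=2: add 'q' → 'bdq'
j=3: skip
j=4: add 'o' → 'bdqo'
j=5: skip
j=6: add 'b' → 'bdqob'
j=7: skip
j=8: add 'l' → 'bdqobl'
j=9: skip

bdqobl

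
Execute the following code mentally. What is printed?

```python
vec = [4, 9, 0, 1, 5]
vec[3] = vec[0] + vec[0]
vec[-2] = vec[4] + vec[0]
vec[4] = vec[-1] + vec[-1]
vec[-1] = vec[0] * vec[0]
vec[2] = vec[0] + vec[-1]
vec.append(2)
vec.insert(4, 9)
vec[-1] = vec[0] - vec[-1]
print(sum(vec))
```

vec[3] = vec[0]+vec[0] = 4+4 = 8 → [4, 9, 0, 8, 5]
vec[-2] = vec[4]+vec[0] = 5+4 = 9 → [4, 9, 0, 9, 5]
vec[4] = vec[-1]+vec[-1] = 5+5 = 10 → [4, 9, 0, 9, 10]
vec[-1] = vec[0]*vec[0] = 4*4 = 16 → [4, 9, 0, 9, 16]
vec[2] = vec[0]+vec[-1] = 4+16 = 20 → [4, 9, 20, 9, 16]
append 2 → [4, 9, 20, 9, 16, 2]
insert 9 at 4 → [4, 9, 20, 9, 9, 16, 2]
vec[-1] = vec[0]-vec[-1] = 4-2 = 2 → [4, 9, 20, 9, 9, 16, 2]
sum = 69

69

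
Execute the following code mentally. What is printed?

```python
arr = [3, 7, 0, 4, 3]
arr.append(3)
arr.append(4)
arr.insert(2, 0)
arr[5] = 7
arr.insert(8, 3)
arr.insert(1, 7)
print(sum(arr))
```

append 3 → [3, 7, 0, 4, 3, 3]
append 4 → [3, 7, 0, 4, 3, 3, 4]
insert 0 at 2 → [3, 7, 0, 0, 4, 3, 3, 4]
arr[5] = 7 → [3, 7, 0, 0, 4, 7, 3, 4]
insert 3 at 8 → [3, 7, 0, 0, 4, 7, 3, 4, 3]
insert 7 at 1 → [3, 7, 7, 0, 0, 4, 7, 3, 4, 3]
sum = 38

38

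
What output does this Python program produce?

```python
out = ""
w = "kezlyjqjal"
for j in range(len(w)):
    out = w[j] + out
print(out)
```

lajqjylzek

j=0: prepend 'k' → 'k'
j=1: prepend 'e' → 'ek'
j=2: prepend 'z' → 'zek'
j=3: prepend 'l' → 'lzek'
j=4: prepend 'y' → 'ylzek'
j=5: prepend 'j' → 'jylzek'
j=6: prepend 'q' → 'qjylzek'
j=7: prepend 'j' → 'jqjylzek'
j=8: prepend 'a' → 'ajqjylzek'
j=9: prepend 'l' → 'lajqjylzek'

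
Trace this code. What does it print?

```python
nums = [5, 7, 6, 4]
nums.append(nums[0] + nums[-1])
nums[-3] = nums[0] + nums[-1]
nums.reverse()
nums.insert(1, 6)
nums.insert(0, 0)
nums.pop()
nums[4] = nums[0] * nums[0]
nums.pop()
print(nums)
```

[0, 9, 6, 4, 0]

append nums[0]+nums[-1] = 5+4 = 9 → [5, 7, 6, 4, 9]
nums[-3] = nums[0]+nums[-1] = 5+9 = 14 → [5, 7, 14, 4, 9]
reverse → [9, 4, 14, 7, 5]
insert 6 at 1 → [9, 6, 4, 14, 7, 5]
insert 0 at 0 → [0, 9, 6, 4, 14, 7, 5]
pop() removes 5 → [0, 9, 6, 4, 14, 7]
nums[4] = nums[0]*nums[0] = 0*0 = 0 → [0, 9, 6, 4, 0, 7]
pop() removes 7 → [0, 9, 6, 4, 0]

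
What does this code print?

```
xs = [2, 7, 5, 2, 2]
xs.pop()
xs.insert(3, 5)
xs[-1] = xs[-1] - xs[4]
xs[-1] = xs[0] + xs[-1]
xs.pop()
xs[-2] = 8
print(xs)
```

[2, 7, 8, 5]

pop() removes 2 → [2, 7, 5, 2]
insert 5 at 3 → [2, 7, 5, 5, 2]
xs[-1] = xs[-1]-xs[4] = 2-2 = 0 → [2, 7, 5, 5, 0]
xs[-1] = xs[0]+xs[-1] = 2+0 = 2 → [2, 7, 5, 5, 2]
pop() removes 2 → [2, 7, 5, 5]
xs[-2] = 8 → [2, 7, 8, 5]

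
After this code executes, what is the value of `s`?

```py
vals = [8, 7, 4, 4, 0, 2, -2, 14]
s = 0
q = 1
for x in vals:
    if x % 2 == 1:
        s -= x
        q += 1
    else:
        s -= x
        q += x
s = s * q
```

-1184

x=8: not odd, s = 0-8 = -8; q=9
x=7: odd, s = (-8)-7 = -15; q=10
x=4: not odd, s = (-15)-4 = -19; q=14
x=4: not odd, s = (-19)-4 = -23; q=18
x=0: not odd, s = (-23)-0 = -23; q=18
x=2: not odd, s = (-23)-2 = -25; q=20
x=-2: not odd, s = (-25)-(-2) = -23; q=18
x=14: not odd, s = (-23)-14 = -37; q=32
s*q = (-37)*32 = -1184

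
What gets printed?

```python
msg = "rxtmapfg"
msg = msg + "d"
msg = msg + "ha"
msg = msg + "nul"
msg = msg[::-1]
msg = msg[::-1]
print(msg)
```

rxtmapfgdhanul

+ 'd' → 'rxtmapfgd'
+ 'ha' → 'rxtmapfgdha'
+ 'nul' → 'rxtmapfgdhanul'
reverse → 'lunahdgfpamtxr'
reverse → 'rxtmapfgdhanul'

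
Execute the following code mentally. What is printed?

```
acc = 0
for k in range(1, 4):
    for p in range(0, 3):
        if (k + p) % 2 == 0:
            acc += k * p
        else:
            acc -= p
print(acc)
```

3

k=1,p=0: odd sum, acc = 0-0 = 0
k=1,p=1: even sum, acc = 0+1 = 1
k=1,p=2: odd sum, acc = 1-2 = -1
k=2,p=0: even sum, acc = (-1)+0 = -1
k=2,p=1: odd sum, acc = (-1)-1 = -2
k=2,p=2: even sum, acc = (-2)+4 = 2
k=3,p=0: odd sum, acc = 2-0 = 2
k=3,p=1: even sum, acc = 2+3 = 5
k=3,p=2: odd sum, acc = 5-2 = 3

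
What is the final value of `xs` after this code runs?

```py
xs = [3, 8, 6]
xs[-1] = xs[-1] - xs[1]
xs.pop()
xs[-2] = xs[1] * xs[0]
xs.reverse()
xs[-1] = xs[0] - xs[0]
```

xs[-1] = xs[-1]-xs[1] = 6-8 = -2 → [3, 8, -2]
pop() removes -2 → [3, 8]
xs[-2] = xs[1]*xs[0] = 8*3 = 24 → [24, 8]
reverse → [8, 24]
xs[-1] = xs[0]-xs[0] = 8-8 = 0 → [8, 0]

[8, 0]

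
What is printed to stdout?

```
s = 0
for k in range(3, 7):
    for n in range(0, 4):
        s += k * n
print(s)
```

k=3,n=0: s = 0+0 = 0
k=3,n=1: s = 0+3 = 3
k=3,n=2: s = 3+6 = 9
k=3,n=3: s = 9+9 = 18
k=4,n=0: s = 18+0 = 18
k=4,n=1: s = 18+4 = 22
k=4,n=2: s = 22+8 = 30
k=4,n=3: s = 30+12 = 42
k=5,n=0: s = 42+0 = 42
k=5,n=1: s = 42+5 = 47
k=5,n=2: s = 47+10 = 57
k=5,n=3: s = 57+15 = 72
k=6,n=0: s = 72+0 = 72
k=6,n=1: s = 72+6 = 78
k=6,n=2: s = 78+12 = 90
k=6,n=3: s = 90+18 = 108

108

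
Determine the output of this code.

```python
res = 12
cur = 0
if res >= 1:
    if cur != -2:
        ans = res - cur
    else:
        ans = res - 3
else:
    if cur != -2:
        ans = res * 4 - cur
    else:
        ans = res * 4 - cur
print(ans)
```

12

res=12, cur=0
res >= 1 is True; cur != -2 is True
→ ans = res - cur = 12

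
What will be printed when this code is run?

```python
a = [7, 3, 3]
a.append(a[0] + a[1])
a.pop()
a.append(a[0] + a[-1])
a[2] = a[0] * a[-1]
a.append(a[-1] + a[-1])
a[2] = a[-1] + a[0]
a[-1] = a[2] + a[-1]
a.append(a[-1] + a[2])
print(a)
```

[7, 3, 27, 10, 47, 74]

append a[0]+a[1] = 7+3 = 10 → [7, 3, 3, 10]
pop() removes 10 → [7, 3, 3]
append a[0]+a[-1] = 7+3 = 10 → [7, 3, 3, 10]
a[2] = a[0]*a[-1] = 7*10 = 70 → [7, 3, 70, 10]
append a[-1]+a[-1] = 10+10 = 20 → [7, 3, 70, 10, 20]
a[2] = a[-1]+a[0] = 20+7 = 27 → [7, 3, 27, 10, 20]
a[-1] = a[2]+a[-1] = 27+20 = 47 → [7, 3, 27, 10, 47]
append a[-1]+a[2] = 47+27 = 74 → [7, 3, 27, 10, 47, 74]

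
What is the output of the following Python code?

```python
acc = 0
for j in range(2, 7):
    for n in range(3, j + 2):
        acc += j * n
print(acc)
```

315

j=2,n=3: acc = 0+6 = 6
j=3,n=3: acc = 6+9 = 15
j=3,n=4: acc = 15+12 = 27
j=4,n=3: acc = 27+12 = 39
j=4,n=4: acc = 39+16 = 55
j=4,n=5: acc = 55+20 = 75
j=5,n=3: acc = 75+15 = 90
j=5,n=4: acc = 90+20 = 110
j=5,n=5: acc = 110+25 = 135
j=5,n=6: acc = 135+30 = 165
j=6,n=3: acc = 165+18 = 183
j=6,n=4: acc = 183+24 = 207
j=6,n=5: acc = 207+30 = 237
j=6,n=6: acc = 237+36 = 273
j=6,n=7: acc = 273+42 = 315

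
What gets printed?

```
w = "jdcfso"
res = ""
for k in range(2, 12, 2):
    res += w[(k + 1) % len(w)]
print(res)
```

k=2: add w[3]='f' → 'f'
k=4: add w[5]='o' → 'fo'
k=6: add w[1]='d' → 'fod'
k=8: add w[3]='f' → 'fodf'
k=10: add w[5]='o' → 'fodfo'

fodfo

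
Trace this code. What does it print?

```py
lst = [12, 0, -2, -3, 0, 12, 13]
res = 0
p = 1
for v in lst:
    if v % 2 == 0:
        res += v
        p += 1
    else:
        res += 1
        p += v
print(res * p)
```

v=12: even, res = 0+12 = 12; p=2
v=0: even, res = 12+0 = 12; p=3
v=-2: even, res = 12+(-2) = 10; p=4
v=-3: not even, res = 10+1 = 11; p=1
v=0: even, res = 11+0 = 11; p=2
v=12: even, res = 11+12 = 23; p=3
v=13: not even, res = 23+1 = 24; p=16
res*p = 24*16 = 384

384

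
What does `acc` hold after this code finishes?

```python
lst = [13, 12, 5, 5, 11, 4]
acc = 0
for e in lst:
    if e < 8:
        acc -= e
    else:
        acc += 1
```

-11

e=13: not <8, acc = 0+1 = 1
e=12: not <8, acc = 1+1 = 2
e=5: <8, acc = 2-5 = -3
e=5: <8, acc = (-3)-5 = -8
e=11: not <8, acc = (-8)+1 = -7
e=4: <8, acc = (-7)-4 = -11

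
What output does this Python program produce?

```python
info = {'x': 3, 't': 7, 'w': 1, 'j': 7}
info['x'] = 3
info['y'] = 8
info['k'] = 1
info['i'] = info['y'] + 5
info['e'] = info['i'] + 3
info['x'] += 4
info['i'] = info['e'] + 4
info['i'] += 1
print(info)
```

info['x'] = 3 → {'x': 3, 't': 7, 'w': 1, 'j': 7}
info['y'] = 8 → {'x': 3, 't': 7, 'w': 1, 'j': 7, 'y': 8}
info['k'] = 1 → {'x': 3, 't': 7, 'w': 1, 'j': 7, 'y': 8, 'k': 1}
info['i'] = info['y']+5 = 13 → {'x': 3, 't': 7, 'w': 1, 'j': 7, 'y': 8, 'k': 1, 'i': 13}
info['e'] = info['i']+3 = 16 → {'x': 3, 't': 7, 'w': 1, 'j': 7, 'y': 8, 'k': 1, 'i': 13, 'e': 16}
info['x'] = 3+4 = 7 → {'x': 7, 't': 7, 'w': 1, 'j': 7, 'y': 8, 'k': 1, 'i': 13, 'e': 16}
info['i'] = info['e']+4 = 20 → {'x': 7, 't': 7, 'w': 1, 'j': 7, 'y': 8, 'k': 1, 'i': 20, 'e': 16}
info['i'] = 20+1 = 21 → {'x': 7, 't': 7, 'w': 1, 'j': 7, 'y': 8, 'k': 1, 'i': 21, 'e': 16}

{'x': 7, 't': 7, 'w': 1, 'j': 7, 'y': 8, 'k': 1, 'i': 21, 'e': 16}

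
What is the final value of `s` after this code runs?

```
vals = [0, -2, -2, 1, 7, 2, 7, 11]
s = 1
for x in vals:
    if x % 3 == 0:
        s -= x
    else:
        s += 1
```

8

x=0: %3==0, s = 1-0 = 1
x=-2: not %3==0, s = 1+1 = 2
x=-2: not %3==0, s = 2+1 = 3
x=1: not %3==0, s = 3+1 = 4
x=7: not %3==0, s = 4+1 = 5
x=2: not %3==0, s = 5+1 = 6
x=7: not %3==0, s = 6+1 = 7
x=11: not %3==0, s = 7+1 = 8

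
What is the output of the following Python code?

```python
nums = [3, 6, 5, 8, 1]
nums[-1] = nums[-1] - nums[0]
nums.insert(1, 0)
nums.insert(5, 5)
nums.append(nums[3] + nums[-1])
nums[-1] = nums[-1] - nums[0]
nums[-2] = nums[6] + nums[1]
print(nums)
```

nums[-1] = nums[-1]-nums[0] = 1-3 = -2 → [3, 6, 5, 8, -2]
insert 0 at 1 → [3, 0, 6, 5, 8, -2]
insert 5 at 5 → [3, 0, 6, 5, 8, 5, -2]
append nums[3]+nums[-1] = 5+(-2) = 3 → [3, 0, 6, 5, 8, 5, -2, 3]
nums[-1] = nums[-1]-nums[0] = 3-3 = 0 → [3, 0, 6, 5, 8, 5, -2, 0]
nums[-2] = nums[6]+nums[1] = (-2)+0 = -2 → [3, 0, 6, 5, 8, 5, -2, 0]

[3, 0, 6, 5, 8, 5, -2, 0]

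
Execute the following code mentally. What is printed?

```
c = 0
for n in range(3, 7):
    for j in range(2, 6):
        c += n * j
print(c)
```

n=3,j=2: c = 0+6 = 6
n=3,j=3: c = 6+9 = 15
n=3,j=4: c = 15+12 = 27
n=3,j=5: c = 27+15 = 42
n=4,j=2: c = 42+8 = 50
n=4,j=3: c = 50+12 = 62
n=4,j=4: c = 62+16 = 78
n=4,j=5: c = 78+20 = 98
n=5,j=2: c = 98+10 = 108
n=5,j=3: c = 108+15 = 123
n=5,j=4: c = 123+20 = 143
n=5,j=5: c = 143+25 = 168
n=6,j=2: c = 168+12 = 180
n=6,j=3: c = 180+18 = 198
n=6,j=4: c = 198+24 = 222
n=6,j=5: c = 222+30 = 252

252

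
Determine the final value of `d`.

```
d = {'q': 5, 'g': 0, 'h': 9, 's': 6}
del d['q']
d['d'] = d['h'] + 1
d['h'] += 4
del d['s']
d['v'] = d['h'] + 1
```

del 'q' → {'g': 0, 'h': 9, 's': 6}
d['d'] = d['h']+1 = 10 → {'g': 0, 'h': 9, 's': 6, 'd': 10}
d['h'] = 9+4 = 13 → {'g': 0, 'h': 13, 's': 6, 'd': 10}
del 's' → {'g': 0, 'h': 13, 'd': 10}
d['v'] = d['h']+1 = 14 → {'g': 0, 'h': 13, 'd': 10, 'v': 14}

{'g': 0, 'h': 13, 'd': 10, 'v': 14}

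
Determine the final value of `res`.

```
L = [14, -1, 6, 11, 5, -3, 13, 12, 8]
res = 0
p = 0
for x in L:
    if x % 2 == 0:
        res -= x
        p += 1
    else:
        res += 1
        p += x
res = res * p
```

x=14: even, res = 0-14 = -14; p=1
x=-1: not even, res = (-14)+1 = -13; p=0
x=6: even, res = (-13)-6 = -19; p=1
x=11: not even, res = (-19)+1 = -18; p=12
x=5: not even, res = (-18)+1 = -17; p=17
x=-3: not even, res = (-17)+1 = -16; p=14
x=13: not even, res = (-16)+1 = -15; p=27
x=12: even, res = (-15)-12 = -27; p=28
x=8: even, res = (-27)-8 = -35; p=29
res*p = (-35)*29 = -1015

-1015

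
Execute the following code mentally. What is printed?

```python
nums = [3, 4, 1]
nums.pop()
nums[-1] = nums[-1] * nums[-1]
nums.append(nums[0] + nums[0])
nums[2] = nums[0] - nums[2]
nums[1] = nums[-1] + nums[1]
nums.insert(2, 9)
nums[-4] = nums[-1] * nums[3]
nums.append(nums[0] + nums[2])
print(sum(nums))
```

46

pop() removes 1 → [3, 4]
nums[-1] = nums[-1]*nums[-1] = 4*4 = 16 → [3, 16]
append nums[0]+nums[0] = 3+3 = 6 → [3, 16, 6]
nums[2] = nums[0]-nums[2] = 3-6 = -3 → [3, 16, -3]
nums[1] = nums[-1]+nums[1] = (-3)+16 = 13 → [3, 13, -3]
insert 9 at 2 → [3, 13, 9, -3]
nums[-4] = nums[-1]*nums[3] = (-3)*(-3) = 9 → [9, 13, 9, -3]
append nums[0]+nums[2] = 9+9 = 18 → [9, 13, 9, -3, 18]
sum = 46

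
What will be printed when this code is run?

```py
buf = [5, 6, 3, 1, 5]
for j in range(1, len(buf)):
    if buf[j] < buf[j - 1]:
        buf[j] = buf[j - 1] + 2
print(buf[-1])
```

j=1: 6>=5, unchanged → [5, 6, 3, 1, 5]
j=2: 3<6, buf[2] = 6+2 = 8 → [5, 6, 8, 1, 5]
j=3: 1<8, buf[3] = 8+2 = 10 → [5, 6, 8, 10, 5]
j=4: 5<10, buf[4] = 10+2 = 12 → [5, 6, 8, 10, 12]

12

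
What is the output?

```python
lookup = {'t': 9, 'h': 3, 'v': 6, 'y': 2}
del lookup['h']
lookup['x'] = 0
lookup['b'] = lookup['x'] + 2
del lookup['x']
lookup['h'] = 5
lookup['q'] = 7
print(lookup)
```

del 'h' → {'t': 9, 'v': 6, 'y': 2}
lookup['x'] = 0 → {'t': 9, 'v': 6, 'y': 2, 'x': 0}
lookup['b'] = lookup['x']+2 = 2 → {'t': 9, 'v': 6, 'y': 2, 'x': 0, 'b': 2}
del 'x' → {'t': 9, 'v': 6, 'y': 2, 'b': 2}
lookup['h'] = 5 → {'t': 9, 'v': 6, 'y': 2, 'b': 2, 'h': 5}
lookup['q'] = 7 → {'t': 9, 'v': 6, 'y': 2, 'b': 2, 'h': 5, 'q': 7}

{'t': 9, 'v': 6, 'y': 2, 'b': 2, 'h': 5, 'q': 7}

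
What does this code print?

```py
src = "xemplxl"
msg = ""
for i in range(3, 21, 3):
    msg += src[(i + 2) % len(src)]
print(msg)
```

xelxpl

i=3: add src[5]='x' → 'x'
i=6: add src[1]='e' → 'xe'
i=9: add src[4]='l' → 'xel'
i=12: add src[0]='x' → 'xelx'
i=15: add src[3]='p' → 'xelxp'
i=18: add src[6]='l' → 'xelxpl'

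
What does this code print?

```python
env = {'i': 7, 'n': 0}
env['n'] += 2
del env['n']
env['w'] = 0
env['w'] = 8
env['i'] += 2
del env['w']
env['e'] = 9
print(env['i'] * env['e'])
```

env['n'] = 0+2 = 2 → {'i': 7, 'n': 2}
del 'n' → {'i': 7}
env['w'] = 0 → {'i': 7, 'w': 0}
env['w'] = 8 → {'i': 7, 'w': 8}
env['i'] = 7+2 = 9 → {'i': 9, 'w': 8}
del 'w' → {'i': 9}
env['e'] = 9 → {'i': 9, 'e': 9}
env['i']*env['e'] = 9*9 = 81

81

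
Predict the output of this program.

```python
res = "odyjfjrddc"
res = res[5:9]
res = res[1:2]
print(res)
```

slice [5:9] → 'jrdd'
slice [1:2] → 'r'

r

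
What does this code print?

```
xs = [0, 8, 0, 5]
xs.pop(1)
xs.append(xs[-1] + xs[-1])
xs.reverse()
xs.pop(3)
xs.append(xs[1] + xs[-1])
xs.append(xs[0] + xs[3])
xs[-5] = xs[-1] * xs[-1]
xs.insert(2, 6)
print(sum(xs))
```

256

pop(1) removes 8 → [0, 0, 5]
append xs[-1]+xs[-1] = 5+5 = 10 → [0, 0, 5, 10]
reverse → [10, 5, 0, 0]
pop(3) removes 0 → [10, 5, 0]
append xs[1]+xs[-1] = 5+0 = 5 → [10, 5, 0, 5]
append xs[0]+xs[3] = 10+5 = 15 → [10, 5, 0, 5, 15]
xs[-5] = xs[-1]*xs[-1] = 15*15 = 225 → [225, 5, 0, 5, 15]
insert 6 at 2 → [225, 5, 6, 0, 5, 15]
sum = 256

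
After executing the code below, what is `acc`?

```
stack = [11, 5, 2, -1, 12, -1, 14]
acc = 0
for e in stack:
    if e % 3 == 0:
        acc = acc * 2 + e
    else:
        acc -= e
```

e=11: not %3==0, acc = 0-11 = -11
e=5: not %3==0, acc = (-11)-5 = -16
e=2: not %3==0, acc = (-16)-2 = -18
e=-1: not %3==0, acc = (-18)-(-1) = -17
e=12: %3==0, acc = (-17)*2+12 = -22
e=-1: not %3==0, acc = (-22)-(-1) = -21
e=14: not %3==0, acc = (-21)-14 = -35

-35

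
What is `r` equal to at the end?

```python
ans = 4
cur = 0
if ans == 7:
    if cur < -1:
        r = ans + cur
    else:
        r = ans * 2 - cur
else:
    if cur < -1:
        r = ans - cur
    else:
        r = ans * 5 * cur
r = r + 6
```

6

ans=4, cur=0
ans == 7 is False; cur < -1 is False
→ r = ans * 5 * cur = 0
r = 0+6 = 6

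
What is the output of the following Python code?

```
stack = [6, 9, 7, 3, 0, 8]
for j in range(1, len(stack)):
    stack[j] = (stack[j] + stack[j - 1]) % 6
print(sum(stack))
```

j=1: stack[1] = (9+6)%6 = 3 → [6, 3, 7, 3, 0, 8]
j=2: stack[2] = (7+3)%6 = 4 → [6, 3, 4, 3, 0, 8]
j=3: stack[3] = (3+4)%6 = 1 → [6, 3, 4, 1, 0, 8]
j=4: stack[4] = (0+1)%6 = 1 → [6, 3, 4, 1, 1, 8]
j=5: stack[5] = (8+1)%6 = 3 → [6, 3, 4, 1, 1, 3]
sum = 18

18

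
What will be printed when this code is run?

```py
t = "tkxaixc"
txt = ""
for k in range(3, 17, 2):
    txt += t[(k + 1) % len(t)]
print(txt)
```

k=3: add t[4]='i' → 'i'
k=5: add t[6]='c' → 'ic'
k=7: add t[1]='k' → 'ick'
k=9: add t[3]='a' → 'icka'
k=11: add t[5]='x' → 'ickax'
k=13: add t[0]='t' → 'ickaxt'
k=15: add t[2]='x' → 'ickaxtx'

ickaxtx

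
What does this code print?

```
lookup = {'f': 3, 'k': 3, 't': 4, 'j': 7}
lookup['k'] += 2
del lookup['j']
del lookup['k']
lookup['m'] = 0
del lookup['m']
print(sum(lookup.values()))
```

7

lookup['k'] = 3+2 = 5 → {'f': 3, 'k': 5, 't': 4, 'j': 7}
del 'j' → {'f': 3, 'k': 5, 't': 4}
del 'k' → {'f': 3, 't': 4}
lookup['m'] = 0 → {'f': 3, 't': 4, 'm': 0}
del 'm' → {'f': 3, 't': 4}
sum of values = 7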